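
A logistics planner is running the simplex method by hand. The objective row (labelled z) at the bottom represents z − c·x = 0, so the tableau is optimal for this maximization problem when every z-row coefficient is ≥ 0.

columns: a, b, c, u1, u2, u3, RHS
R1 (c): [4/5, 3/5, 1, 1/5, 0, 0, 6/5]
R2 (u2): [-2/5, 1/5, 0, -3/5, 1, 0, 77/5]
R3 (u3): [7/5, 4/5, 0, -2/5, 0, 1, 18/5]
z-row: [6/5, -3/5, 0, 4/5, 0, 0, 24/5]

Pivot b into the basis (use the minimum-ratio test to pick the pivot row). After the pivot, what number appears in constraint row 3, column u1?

-2/3

Ratio test on column b — row 1: (6/5)/(3/5) = 2; row 2: (77/5)/(1/5) = 77; row 3: (18/5)/(4/5) = 9/2. Minimum is 2 at row 1 (c leaves); pivot element 3/5.
Divide row 1 by 3/5; eliminate column b from the other rows.
Row 3 update in column u1: -2/5 − (4/5)·(1/3) = -2/3.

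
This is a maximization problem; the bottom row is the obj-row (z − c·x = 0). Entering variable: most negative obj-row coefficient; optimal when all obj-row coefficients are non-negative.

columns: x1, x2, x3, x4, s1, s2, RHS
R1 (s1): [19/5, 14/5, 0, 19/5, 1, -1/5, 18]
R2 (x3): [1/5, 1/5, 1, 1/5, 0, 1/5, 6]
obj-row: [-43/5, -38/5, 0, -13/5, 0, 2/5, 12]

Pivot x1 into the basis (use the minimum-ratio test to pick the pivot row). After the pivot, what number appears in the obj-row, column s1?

Ratio test on column x1 — row 1: 18/(19/5) = 90/19; row 2: 6/(1/5) = 30. Minimum is 90/19 at row 1 (s1 leaves); pivot element 19/5.
Divide row 1 by 19/5; eliminate column x1 from the other rows.
obj-row update in column s1: 0 − (-43/5)·(5/19) = 43/19.

43/19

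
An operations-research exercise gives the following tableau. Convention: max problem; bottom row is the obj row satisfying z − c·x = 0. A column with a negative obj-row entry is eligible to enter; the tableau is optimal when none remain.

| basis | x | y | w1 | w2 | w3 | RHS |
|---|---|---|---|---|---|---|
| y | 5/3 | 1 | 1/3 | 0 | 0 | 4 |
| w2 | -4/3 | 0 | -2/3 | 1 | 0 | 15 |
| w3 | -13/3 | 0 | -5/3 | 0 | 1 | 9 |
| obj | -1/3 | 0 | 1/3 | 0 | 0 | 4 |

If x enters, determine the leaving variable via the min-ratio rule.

Column x entries and ratios — y: 4/(5/3) = 12/5; w2: -4/3 ≤ 0, skip; w3: -13/3 ≤ 0, skip.
Smallest ratio is 12/5 in the row of y, so y leaves.

y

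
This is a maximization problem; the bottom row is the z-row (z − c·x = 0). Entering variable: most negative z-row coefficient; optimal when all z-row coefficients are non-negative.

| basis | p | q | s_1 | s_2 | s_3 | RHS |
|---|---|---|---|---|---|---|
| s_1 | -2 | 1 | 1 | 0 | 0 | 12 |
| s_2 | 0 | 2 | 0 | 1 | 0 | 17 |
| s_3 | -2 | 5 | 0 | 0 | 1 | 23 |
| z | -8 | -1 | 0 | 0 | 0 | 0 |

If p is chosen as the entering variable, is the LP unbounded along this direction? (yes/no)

Every constraint-row entry in column p is ≤ 0, so increasing p is unbounded.

yes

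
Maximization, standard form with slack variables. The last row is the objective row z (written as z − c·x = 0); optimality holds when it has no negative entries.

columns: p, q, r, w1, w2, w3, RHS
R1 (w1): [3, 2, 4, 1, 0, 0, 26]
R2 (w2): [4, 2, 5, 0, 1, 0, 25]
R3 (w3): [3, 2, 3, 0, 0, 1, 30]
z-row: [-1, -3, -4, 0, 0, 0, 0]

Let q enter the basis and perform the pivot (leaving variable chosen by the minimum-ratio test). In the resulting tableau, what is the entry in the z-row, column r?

Ratio test on column q — row 1: 26/2 = 13; row 2: 25/2 = 25/2; row 3: 30/2 = 15. Minimum is 25/2 at row 2 (w2 leaves); pivot element 2.
Divide row 2 by 2; eliminate column q from the other rows.
z-row update in column r: -4 − (-3)·(5/2) = 7/2.

7/2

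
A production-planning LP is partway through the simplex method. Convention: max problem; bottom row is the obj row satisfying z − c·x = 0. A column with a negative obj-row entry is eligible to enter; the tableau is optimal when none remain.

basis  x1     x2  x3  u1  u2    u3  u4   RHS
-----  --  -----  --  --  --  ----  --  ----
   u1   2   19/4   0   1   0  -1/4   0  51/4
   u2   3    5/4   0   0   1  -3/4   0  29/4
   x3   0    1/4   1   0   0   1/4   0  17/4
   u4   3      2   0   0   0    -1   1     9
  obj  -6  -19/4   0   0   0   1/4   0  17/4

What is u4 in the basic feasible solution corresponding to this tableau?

u4 is basic (row 4); its value is the RHS of that row, 9.

9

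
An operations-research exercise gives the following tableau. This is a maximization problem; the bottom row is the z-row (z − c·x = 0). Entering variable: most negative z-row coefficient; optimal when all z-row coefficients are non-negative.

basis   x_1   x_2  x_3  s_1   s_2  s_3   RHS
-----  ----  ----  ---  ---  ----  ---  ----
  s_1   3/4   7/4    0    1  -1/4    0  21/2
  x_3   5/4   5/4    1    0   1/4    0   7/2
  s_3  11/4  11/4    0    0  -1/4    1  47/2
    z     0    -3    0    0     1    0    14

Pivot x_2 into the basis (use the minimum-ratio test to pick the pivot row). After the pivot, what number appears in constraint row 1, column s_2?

-3/5

Ratio test on column x_2 — row 1: (21/2)/(7/4) = 6; row 2: (7/2)/(5/4) = 14/5; row 3: (47/2)/(11/4) = 94/11. Minimum is 14/5 at row 2 (x_3 leaves); pivot element 5/4.
Divide row 2 by 5/4; eliminate column x_2 from the other rows.
Row 1 update in column s_2: -1/4 − (7/4)·(1/5) = -3/5.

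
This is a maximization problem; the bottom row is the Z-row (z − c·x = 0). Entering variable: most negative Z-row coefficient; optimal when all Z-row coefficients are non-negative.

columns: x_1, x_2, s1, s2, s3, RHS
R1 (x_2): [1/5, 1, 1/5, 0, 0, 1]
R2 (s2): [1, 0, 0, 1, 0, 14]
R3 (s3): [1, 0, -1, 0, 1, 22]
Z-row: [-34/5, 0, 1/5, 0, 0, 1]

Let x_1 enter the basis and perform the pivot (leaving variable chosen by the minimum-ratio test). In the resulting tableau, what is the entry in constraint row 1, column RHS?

Ratio test on column x_1 — row 1: 1/(1/5) = 5; row 2: 14/1 = 14; row 3: 22/1 = 22. Minimum is 5 at row 1 (x_2 leaves); pivot element 1/5.
Divide row 1 by 1/5; eliminate column x_1 from the other rows.
In the new row 1, the RHS entry is the old entry divided by the pivot: 1/(1/5) = 5.

5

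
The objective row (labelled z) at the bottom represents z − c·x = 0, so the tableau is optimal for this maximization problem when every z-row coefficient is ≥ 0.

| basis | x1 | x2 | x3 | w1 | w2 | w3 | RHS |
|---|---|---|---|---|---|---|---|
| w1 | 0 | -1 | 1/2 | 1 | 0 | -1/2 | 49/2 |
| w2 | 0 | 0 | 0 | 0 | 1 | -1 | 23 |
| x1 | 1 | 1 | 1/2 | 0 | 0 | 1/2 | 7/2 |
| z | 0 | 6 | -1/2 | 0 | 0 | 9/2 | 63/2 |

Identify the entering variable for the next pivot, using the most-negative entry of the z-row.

Negative z-row entries: x3: -1/2.
The most negative is -1/2 in column x3, so x3 enters.

x3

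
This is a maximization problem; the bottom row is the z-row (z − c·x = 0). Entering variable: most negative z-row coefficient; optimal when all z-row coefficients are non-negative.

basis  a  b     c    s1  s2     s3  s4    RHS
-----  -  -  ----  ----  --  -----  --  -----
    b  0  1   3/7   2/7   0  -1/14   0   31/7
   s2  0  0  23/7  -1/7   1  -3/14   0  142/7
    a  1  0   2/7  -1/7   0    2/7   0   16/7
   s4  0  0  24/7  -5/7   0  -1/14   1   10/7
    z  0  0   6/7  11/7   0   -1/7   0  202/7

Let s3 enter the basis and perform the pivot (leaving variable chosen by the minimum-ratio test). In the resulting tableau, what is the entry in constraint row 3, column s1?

-1/2

Ratio test on column s3 — row 1: entry -1/14 ≤ 0; row 2: entry -3/14 ≤ 0; row 3: (16/7)/(2/7) = 8; row 4: entry -1/14 ≤ 0. Minimum is 8 at row 3 (a leaves); pivot element 2/7.
Divide row 3 by 2/7; eliminate column s3 from the other rows.
In the new row 3, the s1 entry is the old entry divided by the pivot: (-1/7)/(2/7) = -1/2.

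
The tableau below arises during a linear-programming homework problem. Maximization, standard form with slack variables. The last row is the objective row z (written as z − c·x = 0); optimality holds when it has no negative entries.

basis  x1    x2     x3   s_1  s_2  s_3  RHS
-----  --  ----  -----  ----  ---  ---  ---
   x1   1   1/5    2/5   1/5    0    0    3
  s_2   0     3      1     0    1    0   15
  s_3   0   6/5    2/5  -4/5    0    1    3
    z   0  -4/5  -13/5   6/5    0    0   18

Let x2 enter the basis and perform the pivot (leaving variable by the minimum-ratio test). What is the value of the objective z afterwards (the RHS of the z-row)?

20

Ratio test on column x2 — row 1: 3/(1/5) = 15; row 2: 15/3 = 5; row 3: 3/(6/5) = 5/2. Minimum is 5/2 at row 3 (s_3 leaves); pivot element 6/5.
Pivot on row 3; the z-row RHS becomes 18 − (-4/5)·(5/2) = 20.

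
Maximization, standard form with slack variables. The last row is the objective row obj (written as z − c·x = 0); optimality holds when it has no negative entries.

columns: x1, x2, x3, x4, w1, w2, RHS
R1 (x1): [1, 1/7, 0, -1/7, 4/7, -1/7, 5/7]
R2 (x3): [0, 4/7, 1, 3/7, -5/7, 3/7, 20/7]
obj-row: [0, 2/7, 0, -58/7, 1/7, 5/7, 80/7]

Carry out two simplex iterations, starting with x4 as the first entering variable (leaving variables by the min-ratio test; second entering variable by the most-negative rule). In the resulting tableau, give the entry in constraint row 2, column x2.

3

Ratio test on column x4 — row 1: entry -1/7 ≤ 0; row 2: (20/7)/(3/7) = 20/3. Minimum is 20/3 at row 2 (x3 leaves); pivot element 3/7.
Divide row 2 by 3/7; eliminate column x4 from the other rows.
Second iteration: most negative obj-row entry is -41/3 in column w1, so w1 enters.
Ratio test on column w1 — row 1: (5/3)/(1/3) = 5; row 2: entry -5/3 ≤ 0. Minimum is 5 at row 1 (x1 leaves); pivot element 1/3.
Divide row 1 by 1/3; eliminate column w1 from the other rows.
After both pivots, the entry at constraint row 2, column x2 is 3.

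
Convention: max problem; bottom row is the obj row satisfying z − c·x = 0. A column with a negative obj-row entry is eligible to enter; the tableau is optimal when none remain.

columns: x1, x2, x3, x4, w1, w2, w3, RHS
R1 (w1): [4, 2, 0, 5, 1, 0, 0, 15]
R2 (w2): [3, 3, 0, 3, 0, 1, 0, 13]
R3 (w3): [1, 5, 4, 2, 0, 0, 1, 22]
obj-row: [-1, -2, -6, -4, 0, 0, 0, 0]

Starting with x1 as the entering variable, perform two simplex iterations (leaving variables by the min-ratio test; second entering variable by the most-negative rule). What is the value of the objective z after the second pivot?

Ratio test on column x1 — row 1: 15/4 = 15/4; row 2: 13/3 = 13/3; row 3: 22/1 = 22. Minimum is 15/4 at row 1 (w1 leaves); pivot element 4.
Pivot on row 1; the obj-row RHS becomes 0 − (-1)·(15/4) = 15/4.
Next entering variable (most negative obj-row entry -6): x3.
Ratio test on column x3 — row 1: entry 0 ≤ 0; row 2: entry 0 ≤ 0; row 3: (73/4)/4 = 73/16. Minimum is 73/16 at row 3 (w3 leaves); pivot element 4.
After the second pivot the obj-row RHS is 15/4 − (-6)·(73/16) = 249/8.

249/8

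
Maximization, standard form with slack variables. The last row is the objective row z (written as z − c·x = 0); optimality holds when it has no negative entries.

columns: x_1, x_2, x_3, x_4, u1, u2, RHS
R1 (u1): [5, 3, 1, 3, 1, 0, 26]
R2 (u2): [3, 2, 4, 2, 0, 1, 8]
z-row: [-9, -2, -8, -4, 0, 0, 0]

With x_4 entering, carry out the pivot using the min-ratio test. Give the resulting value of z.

Ratio test on column x_4 — row 1: 26/3 = 26/3; row 2: 8/2 = 4. Minimum is 4 at row 2 (u2 leaves); pivot element 2.
Pivot on row 2; the z-row RHS becomes 0 − (-4)·4 = 16.

16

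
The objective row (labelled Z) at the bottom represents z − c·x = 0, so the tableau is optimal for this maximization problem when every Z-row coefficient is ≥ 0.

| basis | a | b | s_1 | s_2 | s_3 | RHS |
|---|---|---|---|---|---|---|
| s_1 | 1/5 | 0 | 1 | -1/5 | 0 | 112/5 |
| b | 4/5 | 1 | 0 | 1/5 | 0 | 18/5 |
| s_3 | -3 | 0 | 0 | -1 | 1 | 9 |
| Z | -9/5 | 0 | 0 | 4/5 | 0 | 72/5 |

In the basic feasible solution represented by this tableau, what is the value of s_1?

112/5

s_1 is basic (row 1); its value is the RHS of that row, 112/5.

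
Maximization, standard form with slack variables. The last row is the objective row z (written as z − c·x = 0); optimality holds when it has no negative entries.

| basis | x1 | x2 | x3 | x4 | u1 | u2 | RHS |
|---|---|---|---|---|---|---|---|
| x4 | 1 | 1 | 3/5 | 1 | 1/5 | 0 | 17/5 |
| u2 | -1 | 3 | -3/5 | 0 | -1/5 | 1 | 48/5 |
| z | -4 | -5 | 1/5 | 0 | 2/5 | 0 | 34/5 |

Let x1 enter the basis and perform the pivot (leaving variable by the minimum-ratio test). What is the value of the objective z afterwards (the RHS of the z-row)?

102/5

Ratio test on column x1 — row 1: (17/5)/1 = 17/5; row 2: entry -1 ≤ 0. Minimum is 17/5 at row 1 (x4 leaves); pivot element 1.
Pivot on row 1; the z-row RHS becomes 34/5 − (-4)·(17/5) = 102/5.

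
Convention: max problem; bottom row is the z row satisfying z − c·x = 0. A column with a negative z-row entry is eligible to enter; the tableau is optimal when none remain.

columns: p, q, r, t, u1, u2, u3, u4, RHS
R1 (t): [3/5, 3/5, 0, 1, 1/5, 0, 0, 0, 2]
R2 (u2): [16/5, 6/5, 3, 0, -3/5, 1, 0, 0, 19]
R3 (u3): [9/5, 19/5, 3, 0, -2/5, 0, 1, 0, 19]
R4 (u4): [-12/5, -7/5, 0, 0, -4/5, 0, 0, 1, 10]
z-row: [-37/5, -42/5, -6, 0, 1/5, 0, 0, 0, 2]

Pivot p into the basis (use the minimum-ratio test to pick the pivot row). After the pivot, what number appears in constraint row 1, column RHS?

Ratio test on column p — row 1: 2/(3/5) = 10/3; row 2: 19/(16/5) = 95/16; row 3: 19/(9/5) = 95/9; row 4: entry -12/5 ≤ 0. Minimum is 10/3 at row 1 (t leaves); pivot element 3/5.
Divide row 1 by 3/5; eliminate column p from the other rows.
In the new row 1, the RHS entry is the old entry divided by the pivot: 2/(3/5) = 10/3.

10/3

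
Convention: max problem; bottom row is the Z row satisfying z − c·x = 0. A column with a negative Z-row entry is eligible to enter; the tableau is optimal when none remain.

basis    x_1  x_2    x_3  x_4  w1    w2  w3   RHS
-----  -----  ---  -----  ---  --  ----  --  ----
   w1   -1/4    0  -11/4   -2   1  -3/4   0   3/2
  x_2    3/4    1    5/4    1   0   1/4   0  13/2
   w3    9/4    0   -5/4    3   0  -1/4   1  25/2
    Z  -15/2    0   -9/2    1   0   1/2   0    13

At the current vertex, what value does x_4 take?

0

x_4 is not in the basis, so in the current basic feasible solution x_4 = 0.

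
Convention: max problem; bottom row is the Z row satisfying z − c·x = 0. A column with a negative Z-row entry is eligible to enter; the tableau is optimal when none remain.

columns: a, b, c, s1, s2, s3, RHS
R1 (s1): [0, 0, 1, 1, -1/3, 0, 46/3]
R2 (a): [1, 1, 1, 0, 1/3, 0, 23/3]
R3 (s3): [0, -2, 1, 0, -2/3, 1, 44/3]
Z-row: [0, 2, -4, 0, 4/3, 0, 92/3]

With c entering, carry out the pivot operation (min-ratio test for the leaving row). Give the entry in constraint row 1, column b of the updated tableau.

Ratio test on column c — row 1: (46/3)/1 = 46/3; row 2: (23/3)/1 = 23/3; row 3: (44/3)/1 = 44/3. Minimum is 23/3 at row 2 (a leaves); pivot element 1.
Divide row 2 by 1; eliminate column c from the other rows.
Row 1 update in column b: 0 − 1·1 = -1.

-1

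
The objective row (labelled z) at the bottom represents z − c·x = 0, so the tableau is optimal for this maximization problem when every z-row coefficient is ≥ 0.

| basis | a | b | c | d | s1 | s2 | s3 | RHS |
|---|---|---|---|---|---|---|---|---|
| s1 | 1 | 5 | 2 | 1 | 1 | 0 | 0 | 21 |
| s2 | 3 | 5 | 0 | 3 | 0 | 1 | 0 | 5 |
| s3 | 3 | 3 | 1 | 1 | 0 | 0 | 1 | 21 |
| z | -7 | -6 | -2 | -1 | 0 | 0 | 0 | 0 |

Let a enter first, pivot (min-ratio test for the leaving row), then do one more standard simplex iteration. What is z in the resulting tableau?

Ratio test on column a — row 1: 21/1 = 21; row 2: 5/3 = 5/3; row 3: 21/3 = 7. Minimum is 5/3 at row 2 (s2 leaves); pivot element 3.
Pivot on row 2; the z-row RHS becomes 0 − (-7)·(5/3) = 35/3.
Next entering variable (most negative z-row entry -2): c.
Ratio test on column c — row 1: (58/3)/2 = 29/3; row 2: entry 0 ≤ 0; row 3: 16/1 = 16. Minimum is 29/3 at row 1 (s1 leaves); pivot element 2.
After the second pivot the z-row RHS is 35/3 − (-2)·(29/3) = 31.

31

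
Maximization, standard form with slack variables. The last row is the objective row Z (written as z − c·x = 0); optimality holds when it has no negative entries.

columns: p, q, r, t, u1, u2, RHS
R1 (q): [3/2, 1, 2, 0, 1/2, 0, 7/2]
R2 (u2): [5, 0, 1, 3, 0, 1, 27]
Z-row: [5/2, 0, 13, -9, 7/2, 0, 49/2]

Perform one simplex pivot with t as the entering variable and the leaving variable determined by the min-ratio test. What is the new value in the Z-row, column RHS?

211/2

Ratio test on column t — row 1: entry 0 ≤ 0; row 2: 27/3 = 9. Minimum is 9 at row 2 (u2 leaves); pivot element 3.
Divide row 2 by 3; eliminate column t from the other rows.
Z-row update in column RHS: 49/2 − (-9)·9 = 211/2.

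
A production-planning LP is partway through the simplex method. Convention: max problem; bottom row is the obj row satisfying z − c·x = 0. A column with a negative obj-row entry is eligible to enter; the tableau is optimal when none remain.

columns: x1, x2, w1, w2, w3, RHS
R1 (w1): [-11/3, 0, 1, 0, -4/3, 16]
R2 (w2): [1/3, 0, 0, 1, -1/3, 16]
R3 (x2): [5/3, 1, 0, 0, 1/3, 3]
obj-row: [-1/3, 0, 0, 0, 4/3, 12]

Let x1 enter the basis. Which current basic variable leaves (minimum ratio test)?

x2

Column x1 entries and ratios — w1: -11/3 ≤ 0, skip; w2: 16/(1/3) = 48; x2: 3/(5/3) = 9/5.
Smallest ratio is 9/5 in the row of x2, so x2 leaves.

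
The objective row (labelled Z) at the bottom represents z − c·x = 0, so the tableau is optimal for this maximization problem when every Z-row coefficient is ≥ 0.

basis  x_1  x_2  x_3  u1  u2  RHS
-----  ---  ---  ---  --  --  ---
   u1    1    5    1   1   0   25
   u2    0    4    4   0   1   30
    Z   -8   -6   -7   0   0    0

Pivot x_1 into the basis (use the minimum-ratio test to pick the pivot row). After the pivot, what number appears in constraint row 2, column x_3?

Ratio test on column x_1 — row 1: 25/1 = 25; row 2: entry 0 ≤ 0. Minimum is 25 at row 1 (u1 leaves); pivot element 1.
Divide row 1 by 1; eliminate column x_1 from the other rows.
Row 2 update in column x_3: 4 − 0·1 = 4.

4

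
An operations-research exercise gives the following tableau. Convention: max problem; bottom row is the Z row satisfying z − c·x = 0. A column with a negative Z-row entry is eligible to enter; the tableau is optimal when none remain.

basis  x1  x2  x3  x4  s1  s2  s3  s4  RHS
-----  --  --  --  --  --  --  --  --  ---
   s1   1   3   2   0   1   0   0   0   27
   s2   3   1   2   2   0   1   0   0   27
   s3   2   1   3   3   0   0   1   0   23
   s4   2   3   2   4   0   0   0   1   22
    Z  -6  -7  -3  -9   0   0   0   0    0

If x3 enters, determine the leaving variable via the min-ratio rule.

Column x3 entries and ratios — s1: 27/2 = 27/2; s2: 27/2 = 27/2; s3: 23/3 = 23/3; s4: 22/2 = 11.
Smallest ratio is 23/3 in the row of s3, so s3 leaves.

s3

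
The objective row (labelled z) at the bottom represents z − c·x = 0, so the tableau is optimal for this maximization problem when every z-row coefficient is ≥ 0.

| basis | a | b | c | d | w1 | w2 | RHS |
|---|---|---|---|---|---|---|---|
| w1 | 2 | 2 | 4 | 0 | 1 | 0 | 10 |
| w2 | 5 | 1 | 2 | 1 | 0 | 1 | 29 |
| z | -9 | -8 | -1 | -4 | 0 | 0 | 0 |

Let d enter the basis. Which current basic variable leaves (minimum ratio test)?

w2

Column d entries and ratios — w1: 0 ≤ 0, skip; w2: 29/1 = 29.
Smallest ratio is 29 in the row of w2, so w2 leaves.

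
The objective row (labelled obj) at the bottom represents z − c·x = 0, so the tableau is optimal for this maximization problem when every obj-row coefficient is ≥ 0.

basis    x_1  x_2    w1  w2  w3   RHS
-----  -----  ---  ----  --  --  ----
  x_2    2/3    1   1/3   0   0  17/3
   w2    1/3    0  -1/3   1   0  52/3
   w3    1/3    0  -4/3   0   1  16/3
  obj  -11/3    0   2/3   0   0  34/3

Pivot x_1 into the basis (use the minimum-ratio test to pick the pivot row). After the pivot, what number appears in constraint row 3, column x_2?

-1/2

Ratio test on column x_1 — row 1: (17/3)/(2/3) = 17/2; row 2: (52/3)/(1/3) = 52; row 3: (16/3)/(1/3) = 16. Minimum is 17/2 at row 1 (x_2 leaves); pivot element 2/3.
Divide row 1 by 2/3; eliminate column x_1 from the other rows.
Row 3 update in column x_2: 0 − (1/3)·(3/2) = -1/2.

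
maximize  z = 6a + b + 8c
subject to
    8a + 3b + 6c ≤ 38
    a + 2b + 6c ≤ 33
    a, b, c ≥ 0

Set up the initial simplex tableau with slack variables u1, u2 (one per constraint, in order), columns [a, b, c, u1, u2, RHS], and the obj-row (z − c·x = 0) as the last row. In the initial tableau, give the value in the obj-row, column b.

The obj-row carries the negated objective coefficients: the b entry is -1.

-1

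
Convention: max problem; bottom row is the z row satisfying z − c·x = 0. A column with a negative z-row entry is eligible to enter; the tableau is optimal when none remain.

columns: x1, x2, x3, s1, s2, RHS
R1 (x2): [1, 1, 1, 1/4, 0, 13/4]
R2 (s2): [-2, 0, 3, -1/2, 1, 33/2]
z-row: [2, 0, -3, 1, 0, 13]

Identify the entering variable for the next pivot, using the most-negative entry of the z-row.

Negative z-row entries: x3: -3.
The most negative is -3 in column x3, so x3 enters.

x3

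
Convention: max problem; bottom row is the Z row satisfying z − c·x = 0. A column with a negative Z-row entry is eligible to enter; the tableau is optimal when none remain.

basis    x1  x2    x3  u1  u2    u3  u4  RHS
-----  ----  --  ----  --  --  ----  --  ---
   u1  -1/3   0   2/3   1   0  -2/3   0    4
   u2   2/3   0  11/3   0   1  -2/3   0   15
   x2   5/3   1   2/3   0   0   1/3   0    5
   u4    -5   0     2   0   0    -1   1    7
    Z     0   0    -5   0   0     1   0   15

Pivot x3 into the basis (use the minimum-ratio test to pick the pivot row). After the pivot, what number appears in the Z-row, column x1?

Ratio test on column x3 — row 1: 4/(2/3) = 6; row 2: 15/(11/3) = 45/11; row 3: 5/(2/3) = 15/2; row 4: 7/2 = 7/2. Minimum is 7/2 at row 4 (u4 leaves); pivot element 2.
Divide row 4 by 2; eliminate column x3 from the other rows.
Z-row update in column x1: 0 − (-5)·(-5/2) = -25/2.

-25/2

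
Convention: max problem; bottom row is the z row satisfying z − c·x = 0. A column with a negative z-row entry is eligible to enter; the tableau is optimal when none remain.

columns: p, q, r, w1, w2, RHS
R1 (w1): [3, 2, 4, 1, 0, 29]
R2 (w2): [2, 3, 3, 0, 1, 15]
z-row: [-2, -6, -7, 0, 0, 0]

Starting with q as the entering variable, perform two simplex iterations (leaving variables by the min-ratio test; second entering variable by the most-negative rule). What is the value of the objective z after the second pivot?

35

Ratio test on column q — row 1: 29/2 = 29/2; row 2: 15/3 = 5. Minimum is 5 at row 2 (w2 leaves); pivot element 3.
Pivot on row 2; the z-row RHS becomes 0 − (-6)·5 = 30.
Next entering variable (most negative z-row entry -1): r.
Ratio test on column r — row 1: 19/2 = 19/2; row 2: 5/1 = 5. Minimum is 5 at row 2 (q leaves); pivot element 1.
After the second pivot the z-row RHS is 30 − (-1)·5 = 35.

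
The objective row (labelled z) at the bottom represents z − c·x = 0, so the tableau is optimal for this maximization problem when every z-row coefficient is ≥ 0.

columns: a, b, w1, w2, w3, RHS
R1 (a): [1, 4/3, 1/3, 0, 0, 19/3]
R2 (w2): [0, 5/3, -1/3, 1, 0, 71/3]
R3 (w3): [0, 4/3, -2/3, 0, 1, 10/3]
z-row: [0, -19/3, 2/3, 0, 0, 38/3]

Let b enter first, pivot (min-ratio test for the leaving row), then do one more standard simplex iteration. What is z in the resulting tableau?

36

Ratio test on column b — row 1: (19/3)/(4/3) = 19/4; row 2: (71/3)/(5/3) = 71/5; row 3: (10/3)/(4/3) = 5/2. Minimum is 5/2 at row 3 (w3 leaves); pivot element 4/3.
Pivot on row 3; the z-row RHS becomes 38/3 − (-19/3)·(5/2) = 57/2.
Next entering variable (most negative z-row entry -5/2): w1.
Ratio test on column w1 — row 1: 3/1 = 3; row 2: (39/2)/(1/2) = 39; row 3: entry -1/2 ≤ 0. Minimum is 3 at row 1 (a leaves); pivot element 1.
After the second pivot the z-row RHS is 57/2 − (-5/2)·3 = 36.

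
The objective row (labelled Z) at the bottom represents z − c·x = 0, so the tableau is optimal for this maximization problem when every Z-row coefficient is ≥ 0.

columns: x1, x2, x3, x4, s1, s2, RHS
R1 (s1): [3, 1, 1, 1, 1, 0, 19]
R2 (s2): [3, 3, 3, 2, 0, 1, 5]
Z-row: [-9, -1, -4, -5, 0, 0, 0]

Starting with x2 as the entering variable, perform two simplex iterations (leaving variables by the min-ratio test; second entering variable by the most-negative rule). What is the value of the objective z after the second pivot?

Ratio test on column x2 — row 1: 19/1 = 19; row 2: 5/3 = 5/3. Minimum is 5/3 at row 2 (s2 leaves); pivot element 3.
Pivot on row 2; the Z-row RHS becomes 0 − (-1)·(5/3) = 5/3.
Next entering variable (most negative Z-row entry -8): x1.
Ratio test on column x1 — row 1: (52/3)/2 = 26/3; row 2: (5/3)/1 = 5/3. Minimum is 5/3 at row 2 (x2 leaves); pivot element 1.
After the second pivot the Z-row RHS is 5/3 − (-8)·(5/3) = 15.

15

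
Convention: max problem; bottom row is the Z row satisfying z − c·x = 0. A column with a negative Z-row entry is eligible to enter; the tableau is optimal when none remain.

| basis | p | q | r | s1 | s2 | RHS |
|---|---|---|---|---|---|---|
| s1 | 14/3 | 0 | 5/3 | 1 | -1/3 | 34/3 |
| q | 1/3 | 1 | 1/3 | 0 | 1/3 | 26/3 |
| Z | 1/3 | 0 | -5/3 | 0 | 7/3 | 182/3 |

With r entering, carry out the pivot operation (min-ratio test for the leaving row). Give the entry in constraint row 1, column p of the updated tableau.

Ratio test on column r — row 1: (34/3)/(5/3) = 34/5; row 2: (26/3)/(1/3) = 26. Minimum is 34/5 at row 1 (s1 leaves); pivot element 5/3.
Divide row 1 by 5/3; eliminate column r from the other rows.
In the new row 1, the p entry is the old entry divided by the pivot: (14/3)/(5/3) = 14/5.

14/5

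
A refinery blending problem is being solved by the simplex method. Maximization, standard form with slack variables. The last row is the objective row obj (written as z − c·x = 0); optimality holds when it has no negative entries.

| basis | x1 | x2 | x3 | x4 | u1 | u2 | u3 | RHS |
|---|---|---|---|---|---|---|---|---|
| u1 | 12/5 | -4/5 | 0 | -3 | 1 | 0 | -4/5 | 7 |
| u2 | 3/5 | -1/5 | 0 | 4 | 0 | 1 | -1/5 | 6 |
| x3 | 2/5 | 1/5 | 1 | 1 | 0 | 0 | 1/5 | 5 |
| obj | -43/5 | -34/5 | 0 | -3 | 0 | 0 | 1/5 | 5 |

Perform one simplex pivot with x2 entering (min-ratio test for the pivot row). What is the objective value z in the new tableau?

Ratio test on column x2 — row 1: entry -4/5 ≤ 0; row 2: entry -1/5 ≤ 0; row 3: 5/(1/5) = 25. Minimum is 25 at row 3 (x3 leaves); pivot element 1/5.
Pivot on row 3; the obj-row RHS becomes 5 − (-34/5)·25 = 175.

175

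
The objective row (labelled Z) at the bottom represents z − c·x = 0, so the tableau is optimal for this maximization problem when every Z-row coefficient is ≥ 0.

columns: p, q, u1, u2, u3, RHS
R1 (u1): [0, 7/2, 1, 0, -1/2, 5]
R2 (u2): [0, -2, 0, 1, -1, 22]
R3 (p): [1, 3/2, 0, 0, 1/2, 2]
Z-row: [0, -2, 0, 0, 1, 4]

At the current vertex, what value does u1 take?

u1 is basic (row 1); its value is the RHS of that row, 5.

5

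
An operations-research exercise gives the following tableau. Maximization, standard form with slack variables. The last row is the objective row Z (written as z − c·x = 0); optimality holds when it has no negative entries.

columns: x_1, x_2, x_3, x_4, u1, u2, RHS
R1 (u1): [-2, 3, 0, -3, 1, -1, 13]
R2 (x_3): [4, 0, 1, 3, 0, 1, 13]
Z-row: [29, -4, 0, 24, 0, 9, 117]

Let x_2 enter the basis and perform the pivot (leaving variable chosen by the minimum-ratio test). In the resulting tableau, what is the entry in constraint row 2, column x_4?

3

Ratio test on column x_2 — row 1: 13/3 = 13/3; row 2: entry 0 ≤ 0. Minimum is 13/3 at row 1 (u1 leaves); pivot element 3.
Divide row 1 by 3; eliminate column x_2 from the other rows.
Row 2 update in column x_4: 3 − 0·(-1) = 3.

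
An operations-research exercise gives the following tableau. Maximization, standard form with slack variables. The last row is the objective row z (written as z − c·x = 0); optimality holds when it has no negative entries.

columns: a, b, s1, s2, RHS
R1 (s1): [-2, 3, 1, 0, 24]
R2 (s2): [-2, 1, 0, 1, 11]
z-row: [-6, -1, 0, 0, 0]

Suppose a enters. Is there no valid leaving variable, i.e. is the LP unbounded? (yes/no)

Every constraint-row entry in column a is ≤ 0, so increasing a is unbounded.

yes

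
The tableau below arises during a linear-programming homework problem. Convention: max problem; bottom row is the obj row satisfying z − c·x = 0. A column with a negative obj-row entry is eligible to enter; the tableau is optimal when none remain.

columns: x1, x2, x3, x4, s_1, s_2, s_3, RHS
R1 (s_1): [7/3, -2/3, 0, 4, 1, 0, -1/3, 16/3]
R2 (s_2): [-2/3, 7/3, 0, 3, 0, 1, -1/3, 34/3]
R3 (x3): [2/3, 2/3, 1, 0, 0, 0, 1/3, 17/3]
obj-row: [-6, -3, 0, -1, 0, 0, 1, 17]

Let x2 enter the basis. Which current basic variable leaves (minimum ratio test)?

s_2

Column x2 entries and ratios — s_1: -2/3 ≤ 0, skip; s_2: (34/3)/(7/3) = 34/7; x3: (17/3)/(2/3) = 17/2.
Smallest ratio is 34/7 in the row of s_2, so s_2 leaves.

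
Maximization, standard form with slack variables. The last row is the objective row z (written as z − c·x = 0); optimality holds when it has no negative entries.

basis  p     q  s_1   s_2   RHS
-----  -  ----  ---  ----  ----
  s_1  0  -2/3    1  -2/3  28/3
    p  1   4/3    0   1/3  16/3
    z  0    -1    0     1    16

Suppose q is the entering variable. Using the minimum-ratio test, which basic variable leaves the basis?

Column q entries and ratios — s_1: -2/3 ≤ 0, skip; p: (16/3)/(4/3) = 4.
Smallest ratio is 4 in the row of p, so p leaves.

p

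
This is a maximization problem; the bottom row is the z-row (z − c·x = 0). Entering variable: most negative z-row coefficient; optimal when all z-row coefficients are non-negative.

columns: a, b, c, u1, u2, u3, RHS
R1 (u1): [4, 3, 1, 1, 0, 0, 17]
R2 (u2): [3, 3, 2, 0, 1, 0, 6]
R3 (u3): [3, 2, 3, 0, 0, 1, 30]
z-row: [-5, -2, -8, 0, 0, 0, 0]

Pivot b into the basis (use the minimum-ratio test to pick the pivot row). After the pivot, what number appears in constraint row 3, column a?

1

Ratio test on column b — row 1: 17/3 = 17/3; row 2: 6/3 = 2; row 3: 30/2 = 15. Minimum is 2 at row 2 (u2 leaves); pivot element 3.
Divide row 2 by 3; eliminate column b from the other rows.
Row 3 update in column a: 3 − 2·1 = 1.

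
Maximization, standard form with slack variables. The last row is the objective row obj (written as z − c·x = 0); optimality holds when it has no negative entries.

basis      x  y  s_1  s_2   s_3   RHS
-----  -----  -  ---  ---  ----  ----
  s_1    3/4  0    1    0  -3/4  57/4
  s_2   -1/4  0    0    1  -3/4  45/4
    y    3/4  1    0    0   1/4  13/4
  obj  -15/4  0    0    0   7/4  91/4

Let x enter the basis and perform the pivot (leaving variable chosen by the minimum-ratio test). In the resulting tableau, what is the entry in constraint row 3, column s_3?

1/3

Ratio test on column x — row 1: (57/4)/(3/4) = 19; row 2: entry -1/4 ≤ 0; row 3: (13/4)/(3/4) = 13/3. Minimum is 13/3 at row 3 (y leaves); pivot element 3/4.
Divide row 3 by 3/4; eliminate column x from the other rows.
In the new row 3, the s_3 entry is the old entry divided by the pivot: (1/4)/(3/4) = 1/3.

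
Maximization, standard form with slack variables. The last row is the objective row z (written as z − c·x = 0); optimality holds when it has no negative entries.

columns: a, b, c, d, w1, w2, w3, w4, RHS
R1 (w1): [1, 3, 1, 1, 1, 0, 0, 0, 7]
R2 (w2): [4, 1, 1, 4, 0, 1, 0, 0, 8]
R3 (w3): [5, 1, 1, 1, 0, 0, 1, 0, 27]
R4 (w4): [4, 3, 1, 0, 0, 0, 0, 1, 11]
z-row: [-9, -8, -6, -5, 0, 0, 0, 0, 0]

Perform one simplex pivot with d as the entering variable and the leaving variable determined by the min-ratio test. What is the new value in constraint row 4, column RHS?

Ratio test on column d — row 1: 7/1 = 7; row 2: 8/4 = 2; row 3: 27/1 = 27; row 4: entry 0 ≤ 0. Minimum is 2 at row 2 (w2 leaves); pivot element 4.
Divide row 2 by 4; eliminate column d from the other rows.
Row 4 update in column RHS: 11 − 0·2 = 11.

11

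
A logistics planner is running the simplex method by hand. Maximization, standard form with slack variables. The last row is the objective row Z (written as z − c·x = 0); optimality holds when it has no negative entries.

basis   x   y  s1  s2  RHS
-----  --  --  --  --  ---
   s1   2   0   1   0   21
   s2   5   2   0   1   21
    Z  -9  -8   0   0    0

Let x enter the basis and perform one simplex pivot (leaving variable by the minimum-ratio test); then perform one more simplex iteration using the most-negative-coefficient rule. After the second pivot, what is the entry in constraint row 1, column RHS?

21

Ratio test on column x — row 1: 21/2 = 21/2; row 2: 21/5 = 21/5. Minimum is 21/5 at row 2 (s2 leaves); pivot element 5.
Divide row 2 by 5; eliminate column x from the other rows.
Second iteration: most negative Z-row entry is -22/5 in column y, so y enters.
Ratio test on column y — row 1: entry -4/5 ≤ 0; row 2: (21/5)/(2/5) = 21/2. Minimum is 21/2 at row 2 (x leaves); pivot element 2/5.
Divide row 2 by 2/5; eliminate column y from the other rows.
After both pivots, the entry at constraint row 1, column RHS is 21.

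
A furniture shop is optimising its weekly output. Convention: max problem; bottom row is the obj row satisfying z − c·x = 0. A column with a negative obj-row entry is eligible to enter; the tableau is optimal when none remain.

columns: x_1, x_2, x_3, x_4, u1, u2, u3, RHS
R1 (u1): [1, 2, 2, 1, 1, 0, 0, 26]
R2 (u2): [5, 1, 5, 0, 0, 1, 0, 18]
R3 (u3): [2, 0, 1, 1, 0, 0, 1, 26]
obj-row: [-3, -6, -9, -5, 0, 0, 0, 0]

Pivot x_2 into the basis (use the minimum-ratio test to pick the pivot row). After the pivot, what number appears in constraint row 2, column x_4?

Ratio test on column x_2 — row 1: 26/2 = 13; row 2: 18/1 = 18; row 3: entry 0 ≤ 0. Minimum is 13 at row 1 (u1 leaves); pivot element 2.
Divide row 1 by 2; eliminate column x_2 from the other rows.
Row 2 update in column x_4: 0 − 1·(1/2) = -1/2.

-1/2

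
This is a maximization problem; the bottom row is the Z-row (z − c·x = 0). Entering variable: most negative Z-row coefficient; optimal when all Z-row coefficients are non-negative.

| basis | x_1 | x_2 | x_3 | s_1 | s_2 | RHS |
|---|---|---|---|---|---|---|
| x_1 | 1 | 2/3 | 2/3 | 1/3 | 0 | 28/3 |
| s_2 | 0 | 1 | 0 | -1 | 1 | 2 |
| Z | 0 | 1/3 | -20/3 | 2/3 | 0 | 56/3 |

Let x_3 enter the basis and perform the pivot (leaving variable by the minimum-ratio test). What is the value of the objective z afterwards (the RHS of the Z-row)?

Ratio test on column x_3 — row 1: (28/3)/(2/3) = 14; row 2: entry 0 ≤ 0. Minimum is 14 at row 1 (x_1 leaves); pivot element 2/3.
Pivot on row 1; the Z-row RHS becomes 56/3 − (-20/3)·14 = 112.

112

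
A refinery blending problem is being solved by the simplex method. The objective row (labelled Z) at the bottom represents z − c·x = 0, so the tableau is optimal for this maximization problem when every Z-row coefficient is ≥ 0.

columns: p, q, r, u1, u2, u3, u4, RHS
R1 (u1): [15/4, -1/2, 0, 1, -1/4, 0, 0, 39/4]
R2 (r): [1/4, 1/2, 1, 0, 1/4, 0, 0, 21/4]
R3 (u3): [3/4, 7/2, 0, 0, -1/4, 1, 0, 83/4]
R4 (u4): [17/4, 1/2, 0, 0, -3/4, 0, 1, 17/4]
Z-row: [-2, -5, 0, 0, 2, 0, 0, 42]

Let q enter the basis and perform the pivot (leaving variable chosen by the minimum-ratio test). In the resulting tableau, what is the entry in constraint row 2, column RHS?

Ratio test on column q — row 1: entry -1/2 ≤ 0; row 2: (21/4)/(1/2) = 21/2; row 3: (83/4)/(7/2) = 83/14; row 4: (17/4)/(1/2) = 17/2. Minimum is 83/14 at row 3 (u3 leaves); pivot element 7/2.
Divide row 3 by 7/2; eliminate column q from the other rows.
Row 2 update in column RHS: 21/4 − (1/2)·(83/14) = 16/7.

16/7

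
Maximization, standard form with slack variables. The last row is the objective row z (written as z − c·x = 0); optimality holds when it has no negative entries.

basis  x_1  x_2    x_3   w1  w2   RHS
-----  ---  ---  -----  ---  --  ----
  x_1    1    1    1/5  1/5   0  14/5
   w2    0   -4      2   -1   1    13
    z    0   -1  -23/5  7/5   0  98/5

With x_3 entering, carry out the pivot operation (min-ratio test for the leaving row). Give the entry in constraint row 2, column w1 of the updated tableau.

Ratio test on column x_3 — row 1: (14/5)/(1/5) = 14; row 2: 13/2 = 13/2. Minimum is 13/2 at row 2 (w2 leaves); pivot element 2.
Divide row 2 by 2; eliminate column x_3 from the other rows.
In the new row 2, the w1 entry is the old entry divided by the pivot: (-1)/2 = -1/2.

-1/2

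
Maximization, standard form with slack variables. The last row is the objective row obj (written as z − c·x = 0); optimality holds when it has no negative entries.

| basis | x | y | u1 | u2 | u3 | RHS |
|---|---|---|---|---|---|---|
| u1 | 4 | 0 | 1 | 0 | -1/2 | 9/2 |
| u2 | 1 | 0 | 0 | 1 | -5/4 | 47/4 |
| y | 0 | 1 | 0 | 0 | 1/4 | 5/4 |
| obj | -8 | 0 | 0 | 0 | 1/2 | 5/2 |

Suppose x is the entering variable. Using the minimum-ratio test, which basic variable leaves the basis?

Column x entries and ratios — u1: (9/2)/4 = 9/8; u2: (47/4)/1 = 47/4; y: 0 ≤ 0, skip.
Smallest ratio is 9/8 in the row of u1, so u1 leaves.

u1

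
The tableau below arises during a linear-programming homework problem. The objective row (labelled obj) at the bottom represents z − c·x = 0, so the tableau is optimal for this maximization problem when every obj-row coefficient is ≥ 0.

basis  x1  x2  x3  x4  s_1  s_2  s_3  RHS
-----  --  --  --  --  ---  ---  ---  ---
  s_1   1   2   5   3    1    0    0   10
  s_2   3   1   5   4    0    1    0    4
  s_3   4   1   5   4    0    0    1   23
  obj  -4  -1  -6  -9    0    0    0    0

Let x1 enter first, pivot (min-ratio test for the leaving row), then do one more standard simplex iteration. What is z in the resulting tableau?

Ratio test on column x1 — row 1: 10/1 = 10; row 2: 4/3 = 4/3; row 3: 23/4 = 23/4. Minimum is 4/3 at row 2 (s_2 leaves); pivot element 3.
Pivot on row 2; the obj-row RHS becomes 0 − (-4)·(4/3) = 16/3.
Next entering variable (most negative obj-row entry -11/3): x4.
Ratio test on column x4 — row 1: (26/3)/(5/3) = 26/5; row 2: (4/3)/(4/3) = 1; row 3: entry -4/3 ≤ 0. Minimum is 1 at row 2 (x1 leaves); pivot element 4/3.
After the second pivot the obj-row RHS is 16/3 − (-11/3)·1 = 9.

9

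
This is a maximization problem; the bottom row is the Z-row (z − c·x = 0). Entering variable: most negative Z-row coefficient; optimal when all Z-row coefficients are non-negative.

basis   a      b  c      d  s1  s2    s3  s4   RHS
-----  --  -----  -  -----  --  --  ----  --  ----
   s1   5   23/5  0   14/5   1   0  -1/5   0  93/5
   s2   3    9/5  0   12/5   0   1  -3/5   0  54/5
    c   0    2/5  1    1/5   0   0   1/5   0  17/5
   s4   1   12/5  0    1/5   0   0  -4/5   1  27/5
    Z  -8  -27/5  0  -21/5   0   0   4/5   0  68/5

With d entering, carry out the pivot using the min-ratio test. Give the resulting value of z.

65/2

Ratio test on column d — row 1: (93/5)/(14/5) = 93/14; row 2: (54/5)/(12/5) = 9/2; row 3: (17/5)/(1/5) = 17; row 4: (27/5)/(1/5) = 27. Minimum is 9/2 at row 2 (s2 leaves); pivot element 12/5.
Pivot on row 2; the Z-row RHS becomes 68/5 − (-21/5)·(9/2) = 65/2.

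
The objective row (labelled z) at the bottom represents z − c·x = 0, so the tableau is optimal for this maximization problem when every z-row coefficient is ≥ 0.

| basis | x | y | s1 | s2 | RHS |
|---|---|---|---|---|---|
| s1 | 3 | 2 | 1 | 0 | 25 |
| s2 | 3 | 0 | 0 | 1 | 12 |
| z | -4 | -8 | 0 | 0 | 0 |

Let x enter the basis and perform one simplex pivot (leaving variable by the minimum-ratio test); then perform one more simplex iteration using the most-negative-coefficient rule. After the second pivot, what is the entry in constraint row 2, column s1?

0

Ratio test on column x — row 1: 25/3 = 25/3; row 2: 12/3 = 4. Minimum is 4 at row 2 (s2 leaves); pivot element 3.
Divide row 2 by 3; eliminate column x from the other rows.
Second iteration: most negative z-row entry is -8 in column y, so y enters.
Ratio test on column y — row 1: 13/2 = 13/2; row 2: entry 0 ≤ 0. Minimum is 13/2 at row 1 (s1 leaves); pivot element 2.
Divide row 1 by 2; eliminate column y from the other rows.
After both pivots, the entry at constraint row 2, column s1 is 0.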